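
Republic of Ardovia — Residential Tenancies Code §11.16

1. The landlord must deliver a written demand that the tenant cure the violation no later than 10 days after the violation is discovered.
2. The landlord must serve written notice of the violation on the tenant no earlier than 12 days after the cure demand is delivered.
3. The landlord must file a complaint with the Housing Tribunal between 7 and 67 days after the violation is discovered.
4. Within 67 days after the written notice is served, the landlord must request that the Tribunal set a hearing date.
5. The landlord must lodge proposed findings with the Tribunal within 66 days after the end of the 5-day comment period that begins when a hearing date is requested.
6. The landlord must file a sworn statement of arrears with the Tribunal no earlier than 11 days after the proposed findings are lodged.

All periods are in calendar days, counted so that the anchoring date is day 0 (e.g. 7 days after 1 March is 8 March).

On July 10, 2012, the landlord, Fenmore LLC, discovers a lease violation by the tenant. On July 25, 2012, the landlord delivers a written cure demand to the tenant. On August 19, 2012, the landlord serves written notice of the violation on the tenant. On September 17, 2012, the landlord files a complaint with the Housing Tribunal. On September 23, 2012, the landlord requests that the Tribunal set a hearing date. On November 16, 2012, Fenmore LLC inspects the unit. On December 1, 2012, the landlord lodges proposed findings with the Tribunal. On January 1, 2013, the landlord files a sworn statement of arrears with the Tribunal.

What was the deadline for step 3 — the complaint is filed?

September 15, 2012

Step 3 runs from July 10, 2012, when the violation is discovered. The window is 7–67 days after July 10, 2012; it closes on September 15, 2012.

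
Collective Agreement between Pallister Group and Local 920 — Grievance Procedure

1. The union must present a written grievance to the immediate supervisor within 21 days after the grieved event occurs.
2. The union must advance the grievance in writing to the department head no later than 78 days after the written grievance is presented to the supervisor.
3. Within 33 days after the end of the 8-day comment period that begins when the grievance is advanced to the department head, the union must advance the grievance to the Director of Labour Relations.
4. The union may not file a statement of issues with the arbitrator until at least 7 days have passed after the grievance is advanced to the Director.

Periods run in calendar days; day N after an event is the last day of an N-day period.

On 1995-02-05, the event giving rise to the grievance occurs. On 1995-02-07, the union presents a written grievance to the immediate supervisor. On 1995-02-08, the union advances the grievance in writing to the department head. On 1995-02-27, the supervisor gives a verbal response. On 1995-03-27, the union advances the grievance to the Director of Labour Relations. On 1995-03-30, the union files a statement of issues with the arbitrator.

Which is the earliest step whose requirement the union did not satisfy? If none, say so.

Step 1 — counting 21 days from 1995-02-05 (when the grieved event occurs) gives a deadline of 1995-02-26; completed 1995-02-07, before the deadline.
Step 2 — counting 78 days from 1995-02-07 (when the written grievance is presented to the supervisor) gives a deadline of 1995-04-26; done 1995-02-08 — timely.
Step 3 — counting 33 days from 1995-02-16 (end of the 8-day comment period, which began when the grievance is advanced to the department head on 1995-02-08) gives a deadline of 1995-03-21; 1995-03-27 misses that deadline by 6 days.
The procedure was therefore not followed at step 3.

Step 3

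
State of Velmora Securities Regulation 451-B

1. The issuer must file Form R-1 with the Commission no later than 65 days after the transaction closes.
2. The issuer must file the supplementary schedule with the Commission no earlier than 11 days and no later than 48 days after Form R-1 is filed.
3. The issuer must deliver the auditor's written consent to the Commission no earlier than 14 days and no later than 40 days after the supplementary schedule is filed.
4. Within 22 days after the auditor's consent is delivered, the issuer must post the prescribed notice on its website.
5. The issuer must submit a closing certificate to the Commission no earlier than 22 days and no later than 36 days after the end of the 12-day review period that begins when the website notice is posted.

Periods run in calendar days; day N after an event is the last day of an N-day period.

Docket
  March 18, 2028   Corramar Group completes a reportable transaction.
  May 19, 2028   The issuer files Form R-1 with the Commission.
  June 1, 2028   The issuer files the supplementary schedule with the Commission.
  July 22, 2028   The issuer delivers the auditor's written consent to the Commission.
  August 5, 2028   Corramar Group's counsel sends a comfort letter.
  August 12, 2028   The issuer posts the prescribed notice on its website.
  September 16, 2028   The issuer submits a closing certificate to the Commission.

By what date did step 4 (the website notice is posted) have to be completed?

August 13, 2028

Step 4 runs from July 22, 2028, when the auditor's consent is delivered. 22 days after July 22, 2028 is August 13, 2028.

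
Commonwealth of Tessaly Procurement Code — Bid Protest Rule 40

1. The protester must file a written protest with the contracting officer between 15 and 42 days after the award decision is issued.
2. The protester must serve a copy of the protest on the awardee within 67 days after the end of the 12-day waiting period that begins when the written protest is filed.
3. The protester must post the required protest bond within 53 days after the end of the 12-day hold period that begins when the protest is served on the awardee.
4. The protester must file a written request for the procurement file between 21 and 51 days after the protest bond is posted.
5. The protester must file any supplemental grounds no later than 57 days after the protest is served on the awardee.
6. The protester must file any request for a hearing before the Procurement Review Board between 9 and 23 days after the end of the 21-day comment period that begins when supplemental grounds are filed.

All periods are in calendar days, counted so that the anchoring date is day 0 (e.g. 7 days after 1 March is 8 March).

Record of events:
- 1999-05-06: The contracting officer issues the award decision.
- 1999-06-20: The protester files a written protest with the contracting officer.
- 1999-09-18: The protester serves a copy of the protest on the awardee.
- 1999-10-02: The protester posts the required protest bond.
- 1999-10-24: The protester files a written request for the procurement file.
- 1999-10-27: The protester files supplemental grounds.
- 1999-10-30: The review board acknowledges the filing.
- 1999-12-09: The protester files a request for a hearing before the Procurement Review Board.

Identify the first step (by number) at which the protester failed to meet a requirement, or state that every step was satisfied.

Step 1: the window is 15–42 days after 1999-05-06 (when the award decision is issued), so 1999-05-21 through 1999-06-17; done 1999-06-20 — 3 days after the window closed.

Step 1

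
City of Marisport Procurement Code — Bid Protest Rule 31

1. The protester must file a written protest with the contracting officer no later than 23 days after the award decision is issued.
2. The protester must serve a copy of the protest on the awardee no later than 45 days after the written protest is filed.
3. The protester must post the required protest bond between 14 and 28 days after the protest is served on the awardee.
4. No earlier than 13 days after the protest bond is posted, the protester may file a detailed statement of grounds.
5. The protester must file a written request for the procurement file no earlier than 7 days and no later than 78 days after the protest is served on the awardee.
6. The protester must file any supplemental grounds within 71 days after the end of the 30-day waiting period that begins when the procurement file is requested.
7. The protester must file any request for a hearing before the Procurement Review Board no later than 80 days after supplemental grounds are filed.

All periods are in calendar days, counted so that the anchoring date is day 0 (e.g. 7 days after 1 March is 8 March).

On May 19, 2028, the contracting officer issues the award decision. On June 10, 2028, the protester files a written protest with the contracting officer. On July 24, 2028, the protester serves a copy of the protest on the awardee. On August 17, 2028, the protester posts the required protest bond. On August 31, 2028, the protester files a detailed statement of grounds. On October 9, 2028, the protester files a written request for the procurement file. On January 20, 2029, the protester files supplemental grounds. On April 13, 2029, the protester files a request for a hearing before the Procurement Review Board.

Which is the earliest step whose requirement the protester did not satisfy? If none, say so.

Step 6

(1) due by May 19, 2028 + 23 days = June 11, 2028; completed June 10, 2028, before the deadline.
(2) due by June 10, 2028 + 45 days = July 25, 2028; completed July 24, 2028, before the deadline.
(3) the permitted window runs from July 24, 2028 + 14 = August 7, 2028 to July 24, 2028 + 28 = August 21, 2028; done August 17, 2028, which is between those dates.
(4) permitted from August 17, 2028 + 13 days = August 30, 2028 onward; done August 31, 2028, after the minimum wait.
(5) the permitted window runs from July 24, 2028 + 7 = July 31, 2028 to July 24, 2028 + 78 = October 10, 2028; October 9, 2028 falls inside that range.
(6) due by November 8, 2028 + 71 days = January 18, 2029; January 20, 2029 misses that deadline by 2 days.
The analysis stops there.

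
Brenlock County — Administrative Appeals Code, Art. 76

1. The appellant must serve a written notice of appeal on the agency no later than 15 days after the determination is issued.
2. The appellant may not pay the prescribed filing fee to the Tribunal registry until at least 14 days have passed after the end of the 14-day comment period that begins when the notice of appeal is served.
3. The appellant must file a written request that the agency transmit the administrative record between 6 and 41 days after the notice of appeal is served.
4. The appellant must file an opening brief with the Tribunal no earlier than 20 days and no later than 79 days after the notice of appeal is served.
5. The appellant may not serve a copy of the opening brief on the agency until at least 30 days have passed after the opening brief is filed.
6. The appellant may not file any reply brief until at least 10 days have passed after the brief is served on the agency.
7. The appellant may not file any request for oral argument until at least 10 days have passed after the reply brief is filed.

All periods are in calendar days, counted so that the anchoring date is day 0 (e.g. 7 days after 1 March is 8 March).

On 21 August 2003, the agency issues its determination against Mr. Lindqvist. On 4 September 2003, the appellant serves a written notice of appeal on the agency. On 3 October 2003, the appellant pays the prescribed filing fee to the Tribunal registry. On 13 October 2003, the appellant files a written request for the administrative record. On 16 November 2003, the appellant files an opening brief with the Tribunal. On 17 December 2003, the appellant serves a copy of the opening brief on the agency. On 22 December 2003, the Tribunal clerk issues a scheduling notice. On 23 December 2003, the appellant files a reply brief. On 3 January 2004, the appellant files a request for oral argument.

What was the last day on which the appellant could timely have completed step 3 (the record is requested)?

15 October 2003

Step 3 runs from 4 September 2003, when the notice of appeal is served. The window is 6–41 days after 4 September 2003; it closes on 15 October 2003.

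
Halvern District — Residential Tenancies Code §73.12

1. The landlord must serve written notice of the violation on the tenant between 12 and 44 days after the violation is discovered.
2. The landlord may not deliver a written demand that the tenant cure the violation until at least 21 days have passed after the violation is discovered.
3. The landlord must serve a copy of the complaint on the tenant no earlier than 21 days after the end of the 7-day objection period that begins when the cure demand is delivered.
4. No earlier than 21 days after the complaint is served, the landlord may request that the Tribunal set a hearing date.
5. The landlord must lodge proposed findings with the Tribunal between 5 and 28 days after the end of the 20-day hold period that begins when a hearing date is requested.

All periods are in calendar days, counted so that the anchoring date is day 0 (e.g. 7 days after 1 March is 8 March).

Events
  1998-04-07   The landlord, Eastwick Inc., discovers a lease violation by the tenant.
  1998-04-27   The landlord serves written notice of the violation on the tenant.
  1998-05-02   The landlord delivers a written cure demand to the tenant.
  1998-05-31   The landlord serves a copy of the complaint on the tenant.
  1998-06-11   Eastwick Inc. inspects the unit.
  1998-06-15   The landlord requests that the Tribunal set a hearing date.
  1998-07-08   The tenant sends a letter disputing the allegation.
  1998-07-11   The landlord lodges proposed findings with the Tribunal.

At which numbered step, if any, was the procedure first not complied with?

Step 4

Step 1: the window is 12–44 days after 1998-04-07 (when the violation is discovered), so 1998-04-19 through 1998-05-21; 1998-04-27 falls inside that range.
Step 2: the earliest permitted date is 21 days after 1998-04-07 (when the violation is discovered), i.e. 1998-04-28; done 1998-05-02, after the minimum wait.
Step 3: the earliest permitted date is 21 days after 1998-05-09 (end of the 7-day objection period, which began when the cure demand is delivered on 1998-05-02), i.e. 1998-05-30; done 1998-05-31 — permitted.
Step 4: the earliest permitted date is 21 days after 1998-05-31 (when the complaint is served), i.e. 1998-06-21; acted on 1998-06-15, 6 days prematurely.
That is the first point of non-compliance.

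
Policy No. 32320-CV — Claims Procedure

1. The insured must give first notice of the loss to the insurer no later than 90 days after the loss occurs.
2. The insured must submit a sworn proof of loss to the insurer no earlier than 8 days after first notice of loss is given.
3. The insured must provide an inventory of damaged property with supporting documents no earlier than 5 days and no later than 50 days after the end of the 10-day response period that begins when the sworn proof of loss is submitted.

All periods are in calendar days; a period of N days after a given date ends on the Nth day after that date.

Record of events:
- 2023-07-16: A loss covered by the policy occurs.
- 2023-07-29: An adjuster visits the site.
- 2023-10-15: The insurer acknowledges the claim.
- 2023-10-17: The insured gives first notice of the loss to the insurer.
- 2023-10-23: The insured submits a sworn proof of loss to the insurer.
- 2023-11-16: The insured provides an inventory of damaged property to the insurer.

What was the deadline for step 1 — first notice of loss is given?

2023-10-14

Step 1 runs from 2023-07-16, when the loss occurs. 90 days after 2023-07-16 is 2023-10-14.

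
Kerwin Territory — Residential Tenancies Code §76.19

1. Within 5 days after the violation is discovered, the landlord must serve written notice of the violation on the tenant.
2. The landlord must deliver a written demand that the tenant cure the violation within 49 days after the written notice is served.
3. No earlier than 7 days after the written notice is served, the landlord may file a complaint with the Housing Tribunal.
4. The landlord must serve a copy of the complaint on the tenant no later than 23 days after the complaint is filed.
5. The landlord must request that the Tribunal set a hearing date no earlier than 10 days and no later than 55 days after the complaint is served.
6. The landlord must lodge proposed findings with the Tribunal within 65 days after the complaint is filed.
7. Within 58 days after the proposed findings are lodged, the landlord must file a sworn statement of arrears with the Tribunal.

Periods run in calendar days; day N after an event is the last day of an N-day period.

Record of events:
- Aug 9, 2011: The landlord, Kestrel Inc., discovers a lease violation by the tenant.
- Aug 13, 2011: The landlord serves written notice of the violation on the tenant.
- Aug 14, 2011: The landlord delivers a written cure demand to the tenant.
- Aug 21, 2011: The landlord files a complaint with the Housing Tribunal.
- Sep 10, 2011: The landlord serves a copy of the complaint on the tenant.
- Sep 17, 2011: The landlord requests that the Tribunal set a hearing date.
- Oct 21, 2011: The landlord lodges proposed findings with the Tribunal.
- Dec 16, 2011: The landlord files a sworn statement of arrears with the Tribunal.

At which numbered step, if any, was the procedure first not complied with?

Step 5

(1) due by Aug 9, 2011 + 5 days = Aug 14, 2011; completed Aug 13, 2011, before the deadline.
(2) due by Aug 13, 2011 + 49 days = Oct 1, 2011; done Aug 14, 2011 — timely.
(3) permitted from Aug 13, 2011 + 7 days = Aug 20, 2011 onward; done Aug 21, 2011 — permitted.
(4) due by Aug 21, 2011 + 23 days = Sep 13, 2011; done Sep 10, 2011 — timely.
(5) the permitted window runs from Sep 10, 2011 + 10 = Sep 20, 2011 to Sep 10, 2011 + 55 = Nov 4, 2011; done Sep 17, 2011 — 3 days before the window opened.
No need to go further; step 5 was not satisfied.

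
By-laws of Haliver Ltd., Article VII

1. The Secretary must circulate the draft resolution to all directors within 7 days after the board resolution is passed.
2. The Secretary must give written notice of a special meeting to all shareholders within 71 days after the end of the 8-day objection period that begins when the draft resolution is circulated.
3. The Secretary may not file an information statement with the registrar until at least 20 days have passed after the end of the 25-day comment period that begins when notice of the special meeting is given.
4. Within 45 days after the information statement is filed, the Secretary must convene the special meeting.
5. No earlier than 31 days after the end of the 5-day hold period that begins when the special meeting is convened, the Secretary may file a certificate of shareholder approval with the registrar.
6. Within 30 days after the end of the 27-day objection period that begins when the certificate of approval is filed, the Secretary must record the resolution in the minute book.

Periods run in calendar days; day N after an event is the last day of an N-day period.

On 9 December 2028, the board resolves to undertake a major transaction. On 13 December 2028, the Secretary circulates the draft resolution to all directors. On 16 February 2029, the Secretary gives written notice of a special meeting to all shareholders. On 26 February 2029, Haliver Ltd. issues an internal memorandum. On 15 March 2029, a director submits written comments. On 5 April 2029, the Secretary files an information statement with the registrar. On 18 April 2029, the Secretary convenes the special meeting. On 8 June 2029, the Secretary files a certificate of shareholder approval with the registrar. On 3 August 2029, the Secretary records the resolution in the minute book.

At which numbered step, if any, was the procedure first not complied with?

None — every step was satisfied

Step 1 — counting 7 days from 9 December 2028 (when the board resolution is passed) gives a deadline of 16 December 2028; 13 December 2028 is within that limit.
Step 2 — counting 71 days from 21 December 2028 (end of the 8-day objection period, which began when the draft resolution is circulated on 13 December 2028) gives a deadline of 2 March 2029; 16 February 2029 is within that limit.
Step 3 — must wait 20 days from 13 March 2029 (end of the 25-day comment period, which began when notice of the special meeting is given on 16 February 2029), so not before 2 April 2029; done 5 April 2029, after the minimum wait.
Step 4 — counting 45 days from 5 April 2029 (when the information statement is filed) gives a deadline of 20 May 2029; 18 April 2029 is within that limit.
Step 5 — must wait 31 days from 23 April 2029 (end of the 5-day hold period, which began when the special meeting is convened on 18 April 2029), so not before 24 May 2029; done 8 June 2029 — permitted.
Step 6 — counting 30 days from 5 July 2029 (end of the 27-day objection period, which began when the certificate of approval is filed on 8 June 2029) gives a deadline of 4 August 2029; done 3 August 2029 — timely.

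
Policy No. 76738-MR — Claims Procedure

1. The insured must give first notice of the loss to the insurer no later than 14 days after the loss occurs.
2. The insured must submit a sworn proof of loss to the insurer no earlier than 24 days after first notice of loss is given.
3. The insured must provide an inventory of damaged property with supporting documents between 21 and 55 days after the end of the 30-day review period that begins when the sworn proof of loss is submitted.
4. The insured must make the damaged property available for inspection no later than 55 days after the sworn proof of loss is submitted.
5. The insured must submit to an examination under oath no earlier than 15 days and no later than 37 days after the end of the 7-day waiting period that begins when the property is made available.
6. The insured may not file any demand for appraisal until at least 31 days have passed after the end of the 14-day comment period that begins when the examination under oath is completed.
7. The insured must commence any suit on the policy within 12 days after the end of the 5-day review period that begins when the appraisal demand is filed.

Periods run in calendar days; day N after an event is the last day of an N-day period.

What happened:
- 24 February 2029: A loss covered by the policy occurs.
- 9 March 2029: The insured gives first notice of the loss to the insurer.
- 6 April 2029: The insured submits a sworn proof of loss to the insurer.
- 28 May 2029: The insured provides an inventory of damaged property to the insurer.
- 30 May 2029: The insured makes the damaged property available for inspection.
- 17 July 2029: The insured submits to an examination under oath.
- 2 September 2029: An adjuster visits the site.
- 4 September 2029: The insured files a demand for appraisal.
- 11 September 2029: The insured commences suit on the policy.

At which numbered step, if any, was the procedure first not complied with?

Step 5

Step 1: 14 days after 24 February 2029 (when the loss occurs) is 10 March 2029; 9 March 2029 is within that limit.
Step 2: the earliest permitted date is 24 days after 9 March 2029 (when first notice of loss is given), i.e. 2 April 2029; done 6 April 2029 — permitted.
Step 3: the window is 21–55 days after 6 May 2029 (end of the 30-day review period, which began when the sworn proof of loss is submitted on 6 April 2029), so 27 May 2029 through 30 June 2029; 28 May 2029 falls inside that range.
Step 4: 55 days after 6 April 2029 (when the sworn proof of loss is submitted) is 31 May 2029; 30 May 2029 is within that limit.
Step 5: the window is 15–37 days after 6 June 2029 (end of the 7-day waiting period, which began when the property is made available on 30 May 2029), so 21 June 2029 through 13 July 2029; 17 July 2029 is 4 days past the end of the window.
Later steps need not be reached.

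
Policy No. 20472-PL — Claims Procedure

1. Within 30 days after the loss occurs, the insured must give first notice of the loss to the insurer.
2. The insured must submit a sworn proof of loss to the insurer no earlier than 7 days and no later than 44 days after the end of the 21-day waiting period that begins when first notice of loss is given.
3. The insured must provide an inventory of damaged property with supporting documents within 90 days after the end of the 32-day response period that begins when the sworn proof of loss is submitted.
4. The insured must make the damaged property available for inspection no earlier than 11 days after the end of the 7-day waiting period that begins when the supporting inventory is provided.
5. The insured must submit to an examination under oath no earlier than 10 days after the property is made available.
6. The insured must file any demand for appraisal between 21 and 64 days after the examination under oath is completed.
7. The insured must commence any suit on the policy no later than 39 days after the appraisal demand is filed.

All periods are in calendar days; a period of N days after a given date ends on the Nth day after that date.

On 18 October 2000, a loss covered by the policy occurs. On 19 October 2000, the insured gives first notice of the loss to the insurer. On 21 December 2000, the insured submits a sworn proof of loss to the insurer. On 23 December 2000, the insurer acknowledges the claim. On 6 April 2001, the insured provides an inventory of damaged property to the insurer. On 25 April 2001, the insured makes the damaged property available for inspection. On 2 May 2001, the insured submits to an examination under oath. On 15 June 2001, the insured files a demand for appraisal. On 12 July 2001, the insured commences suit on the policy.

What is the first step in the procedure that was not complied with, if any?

Step 5

Step 1 — counting 30 days from 18 October 2000 (when the loss occurs) gives a deadline of 17 November 2000; 19 October 2000 is within that limit.
Step 2 — 7 and 44 days from 9 November 2000 (end of the 21-day waiting period, which began when first notice of loss is given on 19 October 2000) are 16 November 2000 and 23 December 2000 respectively; 21 December 2000 falls inside that range.
Step 3 — counting 90 days from 22 January 2001 (end of the 32-day response period, which began when the sworn proof of loss is submitted on 21 December 2000) gives a deadline of 22 April 2001; 6 April 2001 is within that limit.
Step 4 — must wait 11 days from 13 April 2001 (end of the 7-day waiting period, which began when the supporting inventory is provided on 6 April 2001), so not before 24 April 2001; done 25 April 2001 — permitted.
Step 5 — must wait 10 days from 25 April 2001 (when the property is made available), so not before 5 May 2001; acted on 2 May 2001, 3 days prematurely.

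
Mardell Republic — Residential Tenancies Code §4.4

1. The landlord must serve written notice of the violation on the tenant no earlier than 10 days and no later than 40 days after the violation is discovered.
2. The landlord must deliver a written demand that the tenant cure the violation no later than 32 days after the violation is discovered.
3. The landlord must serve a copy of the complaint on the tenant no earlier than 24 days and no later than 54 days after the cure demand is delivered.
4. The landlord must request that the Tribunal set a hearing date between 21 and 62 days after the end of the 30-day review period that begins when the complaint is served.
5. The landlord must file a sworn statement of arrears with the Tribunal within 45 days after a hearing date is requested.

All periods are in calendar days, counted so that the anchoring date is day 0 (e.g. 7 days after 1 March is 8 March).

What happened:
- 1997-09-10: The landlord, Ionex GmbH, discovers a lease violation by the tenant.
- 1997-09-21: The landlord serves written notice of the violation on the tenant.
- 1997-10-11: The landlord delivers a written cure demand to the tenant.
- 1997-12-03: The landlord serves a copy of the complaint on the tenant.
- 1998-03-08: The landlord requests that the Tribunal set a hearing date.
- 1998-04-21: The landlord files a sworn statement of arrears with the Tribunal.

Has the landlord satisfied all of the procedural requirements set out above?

No

Step 1: the window is 10–40 days after 1997-09-10 (when the violation is discovered), so 1997-09-20 through 1997-10-20; done 1997-09-21 — within the window.
Step 2: 32 days after 1997-09-10 (when the violation is discovered) is 1997-10-12; done 1997-10-11 — timely.
Step 3: the window is 24–54 days after 1997-10-11 (when the cure demand is delivered), so 1997-11-04 through 1997-12-04; 1997-12-03 falls inside that range.
Step 4: the window is 21–62 days after 1998-01-02 (end of the 30-day review period, which began when the complaint is served on 1997-12-03), so 1998-01-23 through 1998-03-05; 1998-03-08 is 3 days past the end of the window.
The analysis stops there.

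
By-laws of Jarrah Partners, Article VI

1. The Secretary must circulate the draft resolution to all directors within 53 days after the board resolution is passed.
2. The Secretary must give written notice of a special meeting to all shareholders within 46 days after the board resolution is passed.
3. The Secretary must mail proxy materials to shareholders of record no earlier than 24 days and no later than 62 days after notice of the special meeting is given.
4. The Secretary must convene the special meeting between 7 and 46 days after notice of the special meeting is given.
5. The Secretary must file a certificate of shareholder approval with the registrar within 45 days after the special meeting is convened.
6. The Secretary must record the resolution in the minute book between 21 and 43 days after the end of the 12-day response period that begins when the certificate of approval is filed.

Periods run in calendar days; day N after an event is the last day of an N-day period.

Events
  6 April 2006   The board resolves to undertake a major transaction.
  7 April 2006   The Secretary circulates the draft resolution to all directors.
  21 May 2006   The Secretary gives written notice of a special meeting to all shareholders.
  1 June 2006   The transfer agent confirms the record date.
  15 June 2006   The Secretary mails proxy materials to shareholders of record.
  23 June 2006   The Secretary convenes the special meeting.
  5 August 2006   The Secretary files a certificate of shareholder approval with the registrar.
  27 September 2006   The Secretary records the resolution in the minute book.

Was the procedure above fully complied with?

(1) due by 6 April 2006 + 53 days = 29 May 2006; done 7 April 2006 — timely.
(2) due by 6 April 2006 + 46 days = 22 May 2006; done 21 May 2006 — timely.
(3) the permitted window runs from 21 May 2006 + 24 = 14 June 2006 to 21 May 2006 + 62 = 22 July 2006; 15 June 2006 falls inside that range.
(4) the permitted window runs from 21 May 2006 + 7 = 28 May 2006 to 21 May 2006 + 46 = 6 July 2006; done 23 June 2006 — within the window.
(5) due by 23 June 2006 + 45 days = 7 August 2006; done 5 August 2006 — timely.
(6) the permitted window runs from 17 August 2006 + 21 = 7 September 2006 to 17 August 2006 + 43 = 29 September 2006; 27 September 2006 falls inside that range.

Yes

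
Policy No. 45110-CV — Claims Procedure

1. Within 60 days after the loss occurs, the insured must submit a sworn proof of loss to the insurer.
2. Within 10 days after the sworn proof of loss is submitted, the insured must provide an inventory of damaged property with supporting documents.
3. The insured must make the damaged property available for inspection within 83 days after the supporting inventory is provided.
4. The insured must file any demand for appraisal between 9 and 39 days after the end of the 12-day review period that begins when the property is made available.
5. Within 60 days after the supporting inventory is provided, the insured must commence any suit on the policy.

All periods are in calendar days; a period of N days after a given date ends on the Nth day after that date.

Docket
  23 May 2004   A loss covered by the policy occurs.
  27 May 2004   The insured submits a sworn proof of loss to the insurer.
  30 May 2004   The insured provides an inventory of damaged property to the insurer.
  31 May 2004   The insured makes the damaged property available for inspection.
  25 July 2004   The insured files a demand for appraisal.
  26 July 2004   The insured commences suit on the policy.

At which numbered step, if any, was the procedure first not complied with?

Step 1: 60 days after 23 May 2004 (when the loss occurs) is 22 July 2004; completed 27 May 2004, before the deadline.
Step 2: 10 days after 27 May 2004 (when the sworn proof of loss is submitted) is 6 June 2004; 30 May 2004 is within that limit.
Step 3: 83 days after 30 May 2004 (when the supporting inventory is provided) is 21 August 2004; done 31 May 2004 — timely.
Step 4: the window is 9–39 days after 12 June 2004 (end of the 12-day review period, which began when the property is made available on 31 May 2004), so 21 June 2004 through 21 July 2004; done 25 July 2004 — 4 days after the window closed.

Step 4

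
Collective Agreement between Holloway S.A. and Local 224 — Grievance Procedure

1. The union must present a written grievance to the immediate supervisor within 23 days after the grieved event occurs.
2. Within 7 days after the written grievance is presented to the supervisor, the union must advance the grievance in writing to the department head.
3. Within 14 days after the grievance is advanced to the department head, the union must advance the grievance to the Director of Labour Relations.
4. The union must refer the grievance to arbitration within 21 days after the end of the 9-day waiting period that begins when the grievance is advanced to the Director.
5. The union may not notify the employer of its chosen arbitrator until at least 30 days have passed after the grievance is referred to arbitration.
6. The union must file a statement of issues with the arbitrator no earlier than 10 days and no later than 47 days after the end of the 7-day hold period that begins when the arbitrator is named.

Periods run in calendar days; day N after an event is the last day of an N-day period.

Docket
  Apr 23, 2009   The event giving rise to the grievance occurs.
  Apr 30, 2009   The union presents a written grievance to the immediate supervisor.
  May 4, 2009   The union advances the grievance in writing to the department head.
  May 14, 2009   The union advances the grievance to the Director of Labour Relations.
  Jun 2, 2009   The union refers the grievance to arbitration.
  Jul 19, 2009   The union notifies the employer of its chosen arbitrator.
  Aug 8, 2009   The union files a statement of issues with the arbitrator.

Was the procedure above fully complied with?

(1) due by Apr 23, 2009 + 23 days = May 16, 2009; done Apr 30, 2009 — timely.
(2) due by Apr 30, 2009 + 7 days = May 7, 2009; done May 4, 2009 — timely.
(3) due by May 4, 2009 + 14 days = May 18, 2009; May 14, 2009 is within that limit.
(4) due by May 23, 2009 + 21 days = Jun 13, 2009; done Jun 2, 2009 — timely.
(5) permitted from Jun 2, 2009 + 30 days = Jul 2, 2009 onward; done Jul 19, 2009, after the minimum wait.
(6) the permitted window runs from Jul 26, 2009 + 10 = Aug 5, 2009 to Jul 26, 2009 + 47 = Sep 11, 2009; done Aug 8, 2009, which is between those dates.

Yes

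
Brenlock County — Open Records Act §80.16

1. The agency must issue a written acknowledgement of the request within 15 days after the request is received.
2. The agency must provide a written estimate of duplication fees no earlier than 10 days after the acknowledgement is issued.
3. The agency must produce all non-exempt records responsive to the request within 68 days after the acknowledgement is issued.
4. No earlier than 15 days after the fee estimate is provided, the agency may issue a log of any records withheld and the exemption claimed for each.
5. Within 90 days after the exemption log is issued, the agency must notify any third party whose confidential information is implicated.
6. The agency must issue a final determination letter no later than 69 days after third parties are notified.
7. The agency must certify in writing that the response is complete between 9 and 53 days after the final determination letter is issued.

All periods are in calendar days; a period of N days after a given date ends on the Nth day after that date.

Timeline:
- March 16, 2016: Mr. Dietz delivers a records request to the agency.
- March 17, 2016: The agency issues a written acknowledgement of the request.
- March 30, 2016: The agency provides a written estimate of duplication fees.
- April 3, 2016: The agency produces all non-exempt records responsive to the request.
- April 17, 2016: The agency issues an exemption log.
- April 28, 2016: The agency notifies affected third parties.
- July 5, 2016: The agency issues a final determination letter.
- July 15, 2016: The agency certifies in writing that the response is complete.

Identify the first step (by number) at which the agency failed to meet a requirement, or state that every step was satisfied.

Step 1: 15 days after March 16, 2016 (when the request is received) is March 31, 2016; March 17, 2016 is within that limit.
Step 2: the earliest permitted date is 10 days after March 17, 2016 (when the acknowledgement is issued), i.e. March 27, 2016; March 30, 2016 is on or after that date.
Step 3: 68 days after March 17, 2016 (when the acknowledgement is issued) is May 24, 2016; completed April 3, 2016, before the deadline.
Step 4: the earliest permitted date is 15 days after March 30, 2016 (when the fee estimate is provided), i.e. April 14, 2016; April 17, 2016 is on or after that date.
Step 5: 90 days after April 17, 2016 (when the exemption log is issued) is July 16, 2016; completed April 28, 2016, before the deadline.
Step 6: 69 days after April 28, 2016 (when third parties are notified) is July 6, 2016; completed July 5, 2016, before the deadline.
Step 7: the window is 9–53 days after July 5, 2016 (when the final determination letter is issued), so July 14, 2016 through August 27, 2016; July 15, 2016 falls inside that range.

None — every step was satisfied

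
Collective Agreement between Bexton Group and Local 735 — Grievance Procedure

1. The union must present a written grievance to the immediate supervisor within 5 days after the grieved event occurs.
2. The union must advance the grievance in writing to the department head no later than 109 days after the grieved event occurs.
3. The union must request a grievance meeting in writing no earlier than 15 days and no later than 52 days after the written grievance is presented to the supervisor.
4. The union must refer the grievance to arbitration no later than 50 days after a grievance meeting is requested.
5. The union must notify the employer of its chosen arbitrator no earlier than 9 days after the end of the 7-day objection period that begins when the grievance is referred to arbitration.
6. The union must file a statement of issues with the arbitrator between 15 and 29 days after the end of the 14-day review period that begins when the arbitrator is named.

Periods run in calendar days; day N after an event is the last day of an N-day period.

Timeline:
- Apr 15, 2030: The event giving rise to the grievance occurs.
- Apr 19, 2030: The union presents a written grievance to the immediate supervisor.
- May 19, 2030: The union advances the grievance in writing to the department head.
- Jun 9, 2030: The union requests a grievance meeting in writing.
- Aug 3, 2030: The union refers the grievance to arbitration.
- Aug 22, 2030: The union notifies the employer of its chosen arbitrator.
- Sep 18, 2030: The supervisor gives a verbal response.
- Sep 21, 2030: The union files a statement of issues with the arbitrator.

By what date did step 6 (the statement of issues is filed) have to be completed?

Oct 4, 2030

The arbitrator is named on Aug 22, 2030; the 14-day review period therefore ends Sep 5, 2030, and step 6 runs from that date. The window is 15–29 days after Sep 5, 2030; it closes on Oct 4, 2030.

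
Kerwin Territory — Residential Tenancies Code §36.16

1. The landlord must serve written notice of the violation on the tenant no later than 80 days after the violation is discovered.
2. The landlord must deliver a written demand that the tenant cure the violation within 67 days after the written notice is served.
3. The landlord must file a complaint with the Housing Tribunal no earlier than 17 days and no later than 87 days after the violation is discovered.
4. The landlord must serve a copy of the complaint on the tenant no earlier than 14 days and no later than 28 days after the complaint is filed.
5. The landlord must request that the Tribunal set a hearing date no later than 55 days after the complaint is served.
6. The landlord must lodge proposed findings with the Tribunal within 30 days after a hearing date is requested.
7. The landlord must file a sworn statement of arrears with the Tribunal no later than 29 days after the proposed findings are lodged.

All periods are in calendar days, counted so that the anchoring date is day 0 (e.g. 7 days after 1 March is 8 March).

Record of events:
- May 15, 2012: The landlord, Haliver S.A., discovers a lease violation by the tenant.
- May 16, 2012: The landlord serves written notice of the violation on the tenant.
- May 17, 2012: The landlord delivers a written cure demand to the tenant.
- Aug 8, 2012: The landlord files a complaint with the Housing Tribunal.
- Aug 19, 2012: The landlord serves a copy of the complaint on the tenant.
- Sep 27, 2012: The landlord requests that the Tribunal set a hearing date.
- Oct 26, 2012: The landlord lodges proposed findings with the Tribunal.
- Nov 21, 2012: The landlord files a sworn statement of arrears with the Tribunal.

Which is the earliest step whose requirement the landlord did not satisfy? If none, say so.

Step 1 — counting 80 days from May 15, 2012 (when the violation is discovered) gives a deadline of Aug 3, 2012; done May 16, 2012 — timely.
Step 2 — counting 67 days from May 16, 2012 (when the written notice is served) gives a deadline of Jul 22, 2012; done May 17, 2012 — timely.
Step 3 — 17 and 87 days from May 15, 2012 (when the violation is discovered) are Jun 1, 2012 and Aug 10, 2012 respectively; done Aug 8, 2012 — within the window.
Step 4 — 14 and 28 days from Aug 8, 2012 (when the complaint is filed) are Aug 22, 2012 and Sep 5, 2012 respectively; Aug 19, 2012 is 3 days too early.

Step 4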